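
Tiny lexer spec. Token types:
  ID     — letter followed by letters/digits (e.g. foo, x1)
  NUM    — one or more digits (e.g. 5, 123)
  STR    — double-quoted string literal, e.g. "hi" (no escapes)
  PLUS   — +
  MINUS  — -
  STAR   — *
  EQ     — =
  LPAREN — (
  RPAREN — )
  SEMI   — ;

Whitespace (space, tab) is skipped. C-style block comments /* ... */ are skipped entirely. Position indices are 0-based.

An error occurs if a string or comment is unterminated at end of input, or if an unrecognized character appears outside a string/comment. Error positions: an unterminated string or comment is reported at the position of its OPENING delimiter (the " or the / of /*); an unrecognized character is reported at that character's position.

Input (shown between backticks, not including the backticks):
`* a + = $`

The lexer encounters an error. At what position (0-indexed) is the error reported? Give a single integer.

pos=0: emit STAR '*'
pos=2: emit ID 'a' (now at pos=3)
pos=4: emit PLUS '+'
pos=6: emit EQ '='
pos=8: ERROR — unrecognized char '$'

Answer: 8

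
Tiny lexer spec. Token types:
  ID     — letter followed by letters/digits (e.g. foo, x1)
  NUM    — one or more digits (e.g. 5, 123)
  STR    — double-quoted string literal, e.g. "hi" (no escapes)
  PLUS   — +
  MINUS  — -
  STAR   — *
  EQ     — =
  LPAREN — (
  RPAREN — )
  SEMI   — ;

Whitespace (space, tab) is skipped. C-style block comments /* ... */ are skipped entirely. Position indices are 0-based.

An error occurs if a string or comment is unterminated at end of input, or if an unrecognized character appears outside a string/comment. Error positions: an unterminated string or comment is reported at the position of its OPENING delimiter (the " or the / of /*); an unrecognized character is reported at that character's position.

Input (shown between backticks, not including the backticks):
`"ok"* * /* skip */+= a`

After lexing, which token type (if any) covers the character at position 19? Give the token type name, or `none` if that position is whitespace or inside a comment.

pos=0: enter STRING mode
pos=0: emit STR "ok" (now at pos=4)
pos=4: emit STAR '*'
pos=6: emit STAR '*'
pos=8: enter COMMENT mode (saw '/*')
exit COMMENT mode (now at pos=18)
pos=18: emit PLUS '+'
pos=19: emit EQ '='
pos=21: emit ID 'a' (now at pos=22)
DONE. 6 tokens: [STR, STAR, STAR, PLUS, EQ, ID]
Position 19: char is '=' -> EQ

Answer: EQ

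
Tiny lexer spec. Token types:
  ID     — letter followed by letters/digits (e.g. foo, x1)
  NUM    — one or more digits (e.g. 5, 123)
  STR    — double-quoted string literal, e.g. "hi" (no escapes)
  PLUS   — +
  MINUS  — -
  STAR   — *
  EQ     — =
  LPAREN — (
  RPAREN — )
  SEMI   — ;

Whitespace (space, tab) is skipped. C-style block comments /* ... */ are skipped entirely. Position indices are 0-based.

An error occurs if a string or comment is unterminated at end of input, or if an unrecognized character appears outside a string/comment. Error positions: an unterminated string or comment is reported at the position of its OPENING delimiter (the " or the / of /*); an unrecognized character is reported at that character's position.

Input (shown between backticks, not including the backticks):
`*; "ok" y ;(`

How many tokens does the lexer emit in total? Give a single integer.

Answer: 6

Derivation:
pos=0: emit STAR '*'
pos=1: emit SEMI ';'
pos=3: enter STRING mode
pos=3: emit STR "ok" (now at pos=7)
pos=8: emit ID 'y' (now at pos=9)
pos=10: emit SEMI ';'
pos=11: emit LPAREN '('
DONE. 6 tokens: [STAR, SEMI, STR, ID, SEMI, LPAREN]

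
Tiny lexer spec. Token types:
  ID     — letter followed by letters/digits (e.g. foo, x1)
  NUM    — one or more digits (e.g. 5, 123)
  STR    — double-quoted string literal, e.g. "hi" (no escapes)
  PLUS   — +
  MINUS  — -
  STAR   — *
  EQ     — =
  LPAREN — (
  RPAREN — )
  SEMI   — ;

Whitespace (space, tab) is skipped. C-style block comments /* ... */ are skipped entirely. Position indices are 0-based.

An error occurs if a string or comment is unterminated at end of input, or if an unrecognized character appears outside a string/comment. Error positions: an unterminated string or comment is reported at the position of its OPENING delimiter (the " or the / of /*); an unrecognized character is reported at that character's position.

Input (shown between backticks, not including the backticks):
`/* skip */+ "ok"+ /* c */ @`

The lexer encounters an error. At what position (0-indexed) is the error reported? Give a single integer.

Answer: 26

Derivation:
pos=0: enter COMMENT mode (saw '/*')
exit COMMENT mode (now at pos=10)
pos=10: emit PLUS '+'
pos=12: enter STRING mode
pos=12: emit STR "ok" (now at pos=16)
pos=16: emit PLUS '+'
pos=18: enter COMMENT mode (saw '/*')
exit COMMENT mode (now at pos=25)
pos=26: ERROR — unrecognized char '@'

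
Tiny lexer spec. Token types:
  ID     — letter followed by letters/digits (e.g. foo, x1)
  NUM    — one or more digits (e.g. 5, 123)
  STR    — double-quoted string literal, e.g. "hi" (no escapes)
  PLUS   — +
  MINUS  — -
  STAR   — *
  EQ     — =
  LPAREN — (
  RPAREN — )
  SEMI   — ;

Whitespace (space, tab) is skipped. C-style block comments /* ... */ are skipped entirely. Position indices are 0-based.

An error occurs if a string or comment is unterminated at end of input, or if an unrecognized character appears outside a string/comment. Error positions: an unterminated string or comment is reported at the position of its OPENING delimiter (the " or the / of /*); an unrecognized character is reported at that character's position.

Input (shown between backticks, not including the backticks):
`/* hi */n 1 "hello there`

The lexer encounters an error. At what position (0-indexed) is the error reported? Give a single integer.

pos=0: enter COMMENT mode (saw '/*')
exit COMMENT mode (now at pos=8)
pos=8: emit ID 'n' (now at pos=9)
pos=10: emit NUM '1' (now at pos=11)
pos=12: enter STRING mode
pos=12: ERROR — unterminated string

Answer: 12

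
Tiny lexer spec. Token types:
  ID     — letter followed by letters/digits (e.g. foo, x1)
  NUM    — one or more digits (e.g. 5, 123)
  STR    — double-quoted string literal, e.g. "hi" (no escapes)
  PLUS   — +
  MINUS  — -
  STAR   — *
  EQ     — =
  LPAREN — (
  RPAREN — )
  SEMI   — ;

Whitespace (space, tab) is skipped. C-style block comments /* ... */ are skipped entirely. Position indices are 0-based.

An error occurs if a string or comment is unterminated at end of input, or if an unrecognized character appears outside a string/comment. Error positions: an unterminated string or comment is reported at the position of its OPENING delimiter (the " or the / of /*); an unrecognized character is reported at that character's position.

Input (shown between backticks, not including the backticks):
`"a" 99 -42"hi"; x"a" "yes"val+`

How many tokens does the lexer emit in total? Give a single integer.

pos=0: enter STRING mode
pos=0: emit STR "a" (now at pos=3)
pos=4: emit NUM '99' (now at pos=6)
pos=7: emit MINUS '-'
pos=8: emit NUM '42' (now at pos=10)
pos=10: enter STRING mode
pos=10: emit STR "hi" (now at pos=14)
pos=14: emit SEMI ';'
pos=16: emit ID 'x' (now at pos=17)
pos=17: enter STRING mode
pos=17: emit STR "a" (now at pos=20)
pos=21: enter STRING mode
pos=21: emit STR "yes" (now at pos=26)
pos=26: emit ID 'val' (now at pos=29)
pos=29: emit PLUS '+'
DONE. 11 tokens: [STR, NUM, MINUS, NUM, STR, SEMI, ID, STR, STR, ID, PLUS]

Answer: 11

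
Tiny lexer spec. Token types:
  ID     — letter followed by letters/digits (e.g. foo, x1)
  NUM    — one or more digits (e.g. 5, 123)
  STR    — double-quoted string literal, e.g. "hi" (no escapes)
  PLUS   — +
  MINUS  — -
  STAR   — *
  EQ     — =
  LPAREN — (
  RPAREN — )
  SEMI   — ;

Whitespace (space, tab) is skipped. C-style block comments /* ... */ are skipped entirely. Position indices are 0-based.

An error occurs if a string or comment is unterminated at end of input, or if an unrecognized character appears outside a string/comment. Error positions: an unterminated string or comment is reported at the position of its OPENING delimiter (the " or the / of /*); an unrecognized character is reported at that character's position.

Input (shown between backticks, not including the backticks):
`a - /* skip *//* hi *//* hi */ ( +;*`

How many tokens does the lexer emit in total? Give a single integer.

Answer: 6

Derivation:
pos=0: emit ID 'a' (now at pos=1)
pos=2: emit MINUS '-'
pos=4: enter COMMENT mode (saw '/*')
exit COMMENT mode (now at pos=14)
pos=14: enter COMMENT mode (saw '/*')
exit COMMENT mode (now at pos=22)
pos=22: enter COMMENT mode (saw '/*')
exit COMMENT mode (now at pos=30)
pos=31: emit LPAREN '('
pos=33: emit PLUS '+'
pos=34: emit SEMI ';'
pos=35: emit STAR '*'
DONE. 6 tokens: [ID, MINUS, LPAREN, PLUS, SEMI, STAR]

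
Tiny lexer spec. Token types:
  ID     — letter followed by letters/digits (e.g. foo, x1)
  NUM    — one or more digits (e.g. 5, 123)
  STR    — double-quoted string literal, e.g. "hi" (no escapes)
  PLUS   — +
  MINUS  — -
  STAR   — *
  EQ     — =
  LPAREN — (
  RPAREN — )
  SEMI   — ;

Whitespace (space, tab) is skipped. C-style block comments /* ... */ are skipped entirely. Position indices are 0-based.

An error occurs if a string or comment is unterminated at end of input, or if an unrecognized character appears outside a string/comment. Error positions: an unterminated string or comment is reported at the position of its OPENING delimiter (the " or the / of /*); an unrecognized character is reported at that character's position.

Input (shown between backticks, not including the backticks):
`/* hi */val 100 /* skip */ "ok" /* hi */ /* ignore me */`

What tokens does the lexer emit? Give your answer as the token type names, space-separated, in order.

pos=0: enter COMMENT mode (saw '/*')
exit COMMENT mode (now at pos=8)
pos=8: emit ID 'val' (now at pos=11)
pos=12: emit NUM '100' (now at pos=15)
pos=16: enter COMMENT mode (saw '/*')
exit COMMENT mode (now at pos=26)
pos=27: enter STRING mode
pos=27: emit STR "ok" (now at pos=31)
pos=32: enter COMMENT mode (saw '/*')
exit COMMENT mode (now at pos=40)
pos=41: enter COMMENT mode (saw '/*')
exit COMMENT mode (now at pos=56)
DONE. 3 tokens: [ID, NUM, STR]

Answer: ID NUM STR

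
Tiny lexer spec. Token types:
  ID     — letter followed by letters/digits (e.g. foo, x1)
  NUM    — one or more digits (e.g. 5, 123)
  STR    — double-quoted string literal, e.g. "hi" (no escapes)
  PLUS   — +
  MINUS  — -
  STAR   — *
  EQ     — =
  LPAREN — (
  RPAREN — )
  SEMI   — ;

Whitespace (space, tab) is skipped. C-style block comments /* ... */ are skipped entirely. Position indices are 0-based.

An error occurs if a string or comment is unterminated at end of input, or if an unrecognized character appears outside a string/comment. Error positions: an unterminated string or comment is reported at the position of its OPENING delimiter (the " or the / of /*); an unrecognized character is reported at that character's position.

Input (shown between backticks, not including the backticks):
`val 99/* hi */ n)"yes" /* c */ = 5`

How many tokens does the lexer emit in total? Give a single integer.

pos=0: emit ID 'val' (now at pos=3)
pos=4: emit NUM '99' (now at pos=6)
pos=6: enter COMMENT mode (saw '/*')
exit COMMENT mode (now at pos=14)
pos=15: emit ID 'n' (now at pos=16)
pos=16: emit RPAREN ')'
pos=17: enter STRING mode
pos=17: emit STR "yes" (now at pos=22)
pos=23: enter COMMENT mode (saw '/*')
exit COMMENT mode (now at pos=30)
pos=31: emit EQ '='
pos=33: emit NUM '5' (now at pos=34)
DONE. 7 tokens: [ID, NUM, ID, RPAREN, STR, EQ, NUM]

Answer: 7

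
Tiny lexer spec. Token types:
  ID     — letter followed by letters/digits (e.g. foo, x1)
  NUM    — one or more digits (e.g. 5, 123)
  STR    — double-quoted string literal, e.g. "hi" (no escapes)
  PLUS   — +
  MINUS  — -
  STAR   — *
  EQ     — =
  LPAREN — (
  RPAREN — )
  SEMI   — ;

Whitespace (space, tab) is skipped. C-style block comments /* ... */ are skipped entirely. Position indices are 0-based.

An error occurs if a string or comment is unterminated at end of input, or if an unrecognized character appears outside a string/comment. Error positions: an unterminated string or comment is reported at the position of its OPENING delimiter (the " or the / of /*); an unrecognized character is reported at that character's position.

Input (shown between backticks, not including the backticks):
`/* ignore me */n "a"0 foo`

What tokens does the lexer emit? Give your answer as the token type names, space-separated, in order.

pos=0: enter COMMENT mode (saw '/*')
exit COMMENT mode (now at pos=15)
pos=15: emit ID 'n' (now at pos=16)
pos=17: enter STRING mode
pos=17: emit STR "a" (now at pos=20)
pos=20: emit NUM '0' (now at pos=21)
pos=22: emit ID 'foo' (now at pos=25)
DONE. 4 tokens: [ID, STR, NUM, ID]

Answer: ID STR NUM ID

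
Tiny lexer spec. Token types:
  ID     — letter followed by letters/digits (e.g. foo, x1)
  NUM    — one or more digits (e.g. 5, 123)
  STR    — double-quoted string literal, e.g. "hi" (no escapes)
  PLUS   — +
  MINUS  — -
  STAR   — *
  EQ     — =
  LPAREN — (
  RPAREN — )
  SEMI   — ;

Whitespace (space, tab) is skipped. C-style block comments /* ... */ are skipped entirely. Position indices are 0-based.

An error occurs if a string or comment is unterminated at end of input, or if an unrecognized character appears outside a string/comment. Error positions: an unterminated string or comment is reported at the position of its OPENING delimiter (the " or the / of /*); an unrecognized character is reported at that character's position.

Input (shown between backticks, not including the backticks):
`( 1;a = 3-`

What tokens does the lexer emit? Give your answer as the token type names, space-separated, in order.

Answer: LPAREN NUM SEMI ID EQ NUM MINUS

Derivation:
pos=0: emit LPAREN '('
pos=2: emit NUM '1' (now at pos=3)
pos=3: emit SEMI ';'
pos=4: emit ID 'a' (now at pos=5)
pos=6: emit EQ '='
pos=8: emit NUM '3' (now at pos=9)
pos=9: emit MINUS '-'
DONE. 7 tokens: [LPAREN, NUM, SEMI, ID, EQ, NUM, MINUS]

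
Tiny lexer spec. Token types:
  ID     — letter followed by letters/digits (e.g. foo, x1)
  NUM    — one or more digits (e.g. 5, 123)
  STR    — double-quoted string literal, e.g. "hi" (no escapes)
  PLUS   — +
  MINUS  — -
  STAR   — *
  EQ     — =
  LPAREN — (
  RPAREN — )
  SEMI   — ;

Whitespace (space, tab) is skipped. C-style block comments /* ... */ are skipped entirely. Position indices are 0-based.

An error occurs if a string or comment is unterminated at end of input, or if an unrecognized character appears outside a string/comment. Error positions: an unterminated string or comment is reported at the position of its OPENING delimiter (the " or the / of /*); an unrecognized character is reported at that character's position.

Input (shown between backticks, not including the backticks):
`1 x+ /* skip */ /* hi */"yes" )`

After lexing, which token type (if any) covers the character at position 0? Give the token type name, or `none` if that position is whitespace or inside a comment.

Answer: NUM

Derivation:
pos=0: emit NUM '1' (now at pos=1)
pos=2: emit ID 'x' (now at pos=3)
pos=3: emit PLUS '+'
pos=5: enter COMMENT mode (saw '/*')
exit COMMENT mode (now at pos=15)
pos=16: enter COMMENT mode (saw '/*')
exit COMMENT mode (now at pos=24)
pos=24: enter STRING mode
pos=24: emit STR "yes" (now at pos=29)
pos=30: emit RPAREN ')'
DONE. 5 tokens: [NUM, ID, PLUS, STR, RPAREN]
Position 0: char is '1' -> NUM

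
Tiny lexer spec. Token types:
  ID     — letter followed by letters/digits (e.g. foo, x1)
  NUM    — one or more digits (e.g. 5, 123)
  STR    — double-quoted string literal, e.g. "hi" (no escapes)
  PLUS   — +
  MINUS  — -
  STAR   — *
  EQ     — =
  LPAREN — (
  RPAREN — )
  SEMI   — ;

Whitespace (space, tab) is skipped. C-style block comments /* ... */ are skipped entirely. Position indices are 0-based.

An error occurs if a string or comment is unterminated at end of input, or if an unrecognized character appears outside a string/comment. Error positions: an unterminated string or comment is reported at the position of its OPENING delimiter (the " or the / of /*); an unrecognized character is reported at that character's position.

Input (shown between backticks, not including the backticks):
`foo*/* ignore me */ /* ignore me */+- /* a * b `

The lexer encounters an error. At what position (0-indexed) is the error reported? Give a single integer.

Answer: 38

Derivation:
pos=0: emit ID 'foo' (now at pos=3)
pos=3: emit STAR '*'
pos=4: enter COMMENT mode (saw '/*')
exit COMMENT mode (now at pos=19)
pos=20: enter COMMENT mode (saw '/*')
exit COMMENT mode (now at pos=35)
pos=35: emit PLUS '+'
pos=36: emit MINUS '-'
pos=38: enter COMMENT mode (saw '/*')
pos=38: ERROR — unterminated comment (reached EOF)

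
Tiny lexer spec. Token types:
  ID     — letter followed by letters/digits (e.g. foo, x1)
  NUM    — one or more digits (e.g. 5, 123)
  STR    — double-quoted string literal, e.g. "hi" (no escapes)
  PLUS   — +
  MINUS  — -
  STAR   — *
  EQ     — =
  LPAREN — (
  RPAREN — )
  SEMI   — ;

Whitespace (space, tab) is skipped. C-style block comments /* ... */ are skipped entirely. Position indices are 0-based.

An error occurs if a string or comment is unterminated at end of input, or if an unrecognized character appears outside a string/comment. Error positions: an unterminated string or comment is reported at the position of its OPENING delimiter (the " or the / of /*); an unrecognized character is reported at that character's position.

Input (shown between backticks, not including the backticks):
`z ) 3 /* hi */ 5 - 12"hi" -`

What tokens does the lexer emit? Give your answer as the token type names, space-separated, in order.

pos=0: emit ID 'z' (now at pos=1)
pos=2: emit RPAREN ')'
pos=4: emit NUM '3' (now at pos=5)
pos=6: enter COMMENT mode (saw '/*')
exit COMMENT mode (now at pos=14)
pos=15: emit NUM '5' (now at pos=16)
pos=17: emit MINUS '-'
pos=19: emit NUM '12' (now at pos=21)
pos=21: enter STRING mode
pos=21: emit STR "hi" (now at pos=25)
pos=26: emit MINUS '-'
DONE. 8 tokens: [ID, RPAREN, NUM, NUM, MINUS, NUM, STR, MINUS]

Answer: ID RPAREN NUM NUM MINUS NUM STR MINUS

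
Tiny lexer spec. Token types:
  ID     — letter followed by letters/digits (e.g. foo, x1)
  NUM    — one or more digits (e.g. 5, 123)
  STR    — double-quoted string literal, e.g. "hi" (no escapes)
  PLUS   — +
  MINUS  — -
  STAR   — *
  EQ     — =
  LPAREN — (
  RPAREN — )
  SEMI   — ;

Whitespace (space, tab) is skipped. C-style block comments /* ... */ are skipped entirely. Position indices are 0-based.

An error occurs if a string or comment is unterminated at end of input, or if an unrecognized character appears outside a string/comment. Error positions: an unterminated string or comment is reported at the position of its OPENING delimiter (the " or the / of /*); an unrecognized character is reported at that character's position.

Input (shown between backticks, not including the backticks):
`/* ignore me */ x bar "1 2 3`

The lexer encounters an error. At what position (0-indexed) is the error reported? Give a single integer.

Answer: 22

Derivation:
pos=0: enter COMMENT mode (saw '/*')
exit COMMENT mode (now at pos=15)
pos=16: emit ID 'x' (now at pos=17)
pos=18: emit ID 'bar' (now at pos=21)
pos=22: enter STRING mode
pos=22: ERROR — unterminated string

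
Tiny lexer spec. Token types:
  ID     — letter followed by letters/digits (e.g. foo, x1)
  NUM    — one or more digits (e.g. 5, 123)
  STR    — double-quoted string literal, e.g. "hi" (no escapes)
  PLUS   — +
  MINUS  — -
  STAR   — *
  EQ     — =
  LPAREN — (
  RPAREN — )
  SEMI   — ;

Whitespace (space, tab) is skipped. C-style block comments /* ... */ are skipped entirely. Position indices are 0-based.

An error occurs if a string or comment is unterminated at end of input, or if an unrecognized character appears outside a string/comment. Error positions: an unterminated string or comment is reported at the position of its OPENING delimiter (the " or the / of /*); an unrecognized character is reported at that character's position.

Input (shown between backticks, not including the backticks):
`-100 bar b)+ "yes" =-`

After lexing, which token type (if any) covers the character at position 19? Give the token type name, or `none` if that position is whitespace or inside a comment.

Answer: EQ

Derivation:
pos=0: emit MINUS '-'
pos=1: emit NUM '100' (now at pos=4)
pos=5: emit ID 'bar' (now at pos=8)
pos=9: emit ID 'b' (now at pos=10)
pos=10: emit RPAREN ')'
pos=11: emit PLUS '+'
pos=13: enter STRING mode
pos=13: emit STR "yes" (now at pos=18)
pos=19: emit EQ '='
pos=20: emit MINUS '-'
DONE. 9 tokens: [MINUS, NUM, ID, ID, RPAREN, PLUS, STR, EQ, MINUS]
Position 19: char is '=' -> EQ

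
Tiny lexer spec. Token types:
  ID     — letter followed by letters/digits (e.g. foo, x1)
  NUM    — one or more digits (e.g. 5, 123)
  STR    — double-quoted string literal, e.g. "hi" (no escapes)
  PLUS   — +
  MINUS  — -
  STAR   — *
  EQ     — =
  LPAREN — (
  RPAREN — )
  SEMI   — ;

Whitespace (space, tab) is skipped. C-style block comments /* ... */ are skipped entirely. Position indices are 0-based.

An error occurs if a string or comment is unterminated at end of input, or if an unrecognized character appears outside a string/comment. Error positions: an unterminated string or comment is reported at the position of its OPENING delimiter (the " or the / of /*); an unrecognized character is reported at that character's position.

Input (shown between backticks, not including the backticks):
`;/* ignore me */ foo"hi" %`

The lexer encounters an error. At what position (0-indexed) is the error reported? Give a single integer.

pos=0: emit SEMI ';'
pos=1: enter COMMENT mode (saw '/*')
exit COMMENT mode (now at pos=16)
pos=17: emit ID 'foo' (now at pos=20)
pos=20: enter STRING mode
pos=20: emit STR "hi" (now at pos=24)
pos=25: ERROR — unrecognized char '%'

Answer: 25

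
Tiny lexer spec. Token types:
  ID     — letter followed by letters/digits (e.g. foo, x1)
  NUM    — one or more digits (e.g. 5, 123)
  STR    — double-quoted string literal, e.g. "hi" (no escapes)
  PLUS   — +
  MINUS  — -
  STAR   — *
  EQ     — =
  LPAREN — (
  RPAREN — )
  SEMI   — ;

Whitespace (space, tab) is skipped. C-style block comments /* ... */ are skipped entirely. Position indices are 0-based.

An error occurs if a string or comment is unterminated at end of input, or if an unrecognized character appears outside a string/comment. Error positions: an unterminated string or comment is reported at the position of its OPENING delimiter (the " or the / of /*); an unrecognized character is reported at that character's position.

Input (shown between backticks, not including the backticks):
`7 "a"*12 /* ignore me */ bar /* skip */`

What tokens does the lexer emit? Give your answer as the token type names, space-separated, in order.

pos=0: emit NUM '7' (now at pos=1)
pos=2: enter STRING mode
pos=2: emit STR "a" (now at pos=5)
pos=5: emit STAR '*'
pos=6: emit NUM '12' (now at pos=8)
pos=9: enter COMMENT mode (saw '/*')
exit COMMENT mode (now at pos=24)
pos=25: emit ID 'bar' (now at pos=28)
pos=29: enter COMMENT mode (saw '/*')
exit COMMENT mode (now at pos=39)
DONE. 5 tokens: [NUM, STR, STAR, NUM, ID]

Answer: NUM STR STAR NUM ID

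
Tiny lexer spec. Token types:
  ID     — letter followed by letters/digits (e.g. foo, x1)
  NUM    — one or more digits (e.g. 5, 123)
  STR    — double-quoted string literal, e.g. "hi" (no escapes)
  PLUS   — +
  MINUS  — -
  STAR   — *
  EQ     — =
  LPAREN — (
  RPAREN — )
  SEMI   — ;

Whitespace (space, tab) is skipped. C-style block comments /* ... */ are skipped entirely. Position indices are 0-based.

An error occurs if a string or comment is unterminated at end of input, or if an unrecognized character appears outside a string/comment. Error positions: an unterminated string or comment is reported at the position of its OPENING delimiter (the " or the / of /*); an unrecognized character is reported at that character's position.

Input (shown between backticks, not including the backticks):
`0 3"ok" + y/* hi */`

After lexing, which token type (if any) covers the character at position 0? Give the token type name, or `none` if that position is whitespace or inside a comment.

Answer: NUM

Derivation:
pos=0: emit NUM '0' (now at pos=1)
pos=2: emit NUM '3' (now at pos=3)
pos=3: enter STRING mode
pos=3: emit STR "ok" (now at pos=7)
pos=8: emit PLUS '+'
pos=10: emit ID 'y' (now at pos=11)
pos=11: enter COMMENT mode (saw '/*')
exit COMMENT mode (now at pos=19)
DONE. 5 tokens: [NUM, NUM, STR, PLUS, ID]
Position 0: char is '0' -> NUM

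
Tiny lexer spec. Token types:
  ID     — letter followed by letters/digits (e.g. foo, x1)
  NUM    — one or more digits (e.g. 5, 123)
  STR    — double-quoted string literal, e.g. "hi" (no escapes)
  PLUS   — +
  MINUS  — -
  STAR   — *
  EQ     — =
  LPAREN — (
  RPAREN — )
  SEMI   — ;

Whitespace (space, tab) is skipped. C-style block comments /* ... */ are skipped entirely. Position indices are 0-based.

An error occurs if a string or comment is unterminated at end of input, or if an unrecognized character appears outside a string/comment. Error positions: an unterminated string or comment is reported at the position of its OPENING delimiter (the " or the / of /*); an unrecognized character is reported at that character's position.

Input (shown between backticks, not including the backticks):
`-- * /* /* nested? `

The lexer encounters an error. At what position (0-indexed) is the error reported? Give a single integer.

Answer: 5

Derivation:
pos=0: emit MINUS '-'
pos=1: emit MINUS '-'
pos=3: emit STAR '*'
pos=5: enter COMMENT mode (saw '/*')
pos=5: ERROR — unterminated comment (reached EOF)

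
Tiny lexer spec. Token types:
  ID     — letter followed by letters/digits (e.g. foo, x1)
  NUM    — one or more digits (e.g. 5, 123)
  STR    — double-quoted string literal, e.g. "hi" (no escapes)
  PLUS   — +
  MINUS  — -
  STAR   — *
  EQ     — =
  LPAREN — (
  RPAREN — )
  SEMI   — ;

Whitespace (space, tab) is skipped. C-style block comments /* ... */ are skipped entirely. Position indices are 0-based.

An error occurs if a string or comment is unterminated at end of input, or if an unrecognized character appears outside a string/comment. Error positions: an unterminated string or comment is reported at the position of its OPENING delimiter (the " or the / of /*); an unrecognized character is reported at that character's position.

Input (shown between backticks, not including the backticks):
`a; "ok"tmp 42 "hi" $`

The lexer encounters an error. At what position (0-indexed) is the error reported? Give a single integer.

Answer: 19

Derivation:
pos=0: emit ID 'a' (now at pos=1)
pos=1: emit SEMI ';'
pos=3: enter STRING mode
pos=3: emit STR "ok" (now at pos=7)
pos=7: emit ID 'tmp' (now at pos=10)
pos=11: emit NUM '42' (now at pos=13)
pos=14: enter STRING mode
pos=14: emit STR "hi" (now at pos=18)
pos=19: ERROR — unrecognized char '$'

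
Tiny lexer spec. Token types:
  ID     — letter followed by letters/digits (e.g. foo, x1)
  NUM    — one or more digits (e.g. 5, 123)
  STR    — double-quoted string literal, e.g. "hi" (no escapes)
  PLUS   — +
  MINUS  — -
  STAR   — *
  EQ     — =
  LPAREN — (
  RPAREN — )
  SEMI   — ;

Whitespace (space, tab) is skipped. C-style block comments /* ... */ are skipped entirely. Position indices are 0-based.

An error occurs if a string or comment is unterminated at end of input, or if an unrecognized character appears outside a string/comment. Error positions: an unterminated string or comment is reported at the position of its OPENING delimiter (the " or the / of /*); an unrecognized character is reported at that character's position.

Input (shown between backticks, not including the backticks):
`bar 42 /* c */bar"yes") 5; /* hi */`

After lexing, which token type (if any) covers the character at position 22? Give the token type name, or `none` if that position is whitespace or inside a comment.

pos=0: emit ID 'bar' (now at pos=3)
pos=4: emit NUM '42' (now at pos=6)
pos=7: enter COMMENT mode (saw '/*')
exit COMMENT mode (now at pos=14)
pos=14: emit ID 'bar' (now at pos=17)
pos=17: enter STRING mode
pos=17: emit STR "yes" (now at pos=22)
pos=22: emit RPAREN ')'
pos=24: emit NUM '5' (now at pos=25)
pos=25: emit SEMI ';'
pos=27: enter COMMENT mode (saw '/*')
exit COMMENT mode (now at pos=35)
DONE. 7 tokens: [ID, NUM, ID, STR, RPAREN, NUM, SEMI]
Position 22: char is ')' -> RPAREN

Answer: RPAREN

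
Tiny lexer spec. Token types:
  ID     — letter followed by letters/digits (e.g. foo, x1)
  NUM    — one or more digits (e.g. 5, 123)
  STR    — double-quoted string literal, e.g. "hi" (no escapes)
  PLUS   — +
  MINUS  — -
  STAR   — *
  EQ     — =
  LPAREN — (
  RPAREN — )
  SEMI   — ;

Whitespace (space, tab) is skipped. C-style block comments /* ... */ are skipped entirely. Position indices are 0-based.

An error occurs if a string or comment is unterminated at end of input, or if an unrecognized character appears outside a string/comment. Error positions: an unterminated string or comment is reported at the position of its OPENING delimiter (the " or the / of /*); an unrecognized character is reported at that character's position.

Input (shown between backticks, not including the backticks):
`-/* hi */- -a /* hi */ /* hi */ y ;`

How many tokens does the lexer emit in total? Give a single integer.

pos=0: emit MINUS '-'
pos=1: enter COMMENT mode (saw '/*')
exit COMMENT mode (now at pos=9)
pos=9: emit MINUS '-'
pos=11: emit MINUS '-'
pos=12: emit ID 'a' (now at pos=13)
pos=14: enter COMMENT mode (saw '/*')
exit COMMENT mode (now at pos=22)
pos=23: enter COMMENT mode (saw '/*')
exit COMMENT mode (now at pos=31)
pos=32: emit ID 'y' (now at pos=33)
pos=34: emit SEMI ';'
DONE. 6 tokens: [MINUS, MINUS, MINUS, ID, ID, SEMI]

Answer: 6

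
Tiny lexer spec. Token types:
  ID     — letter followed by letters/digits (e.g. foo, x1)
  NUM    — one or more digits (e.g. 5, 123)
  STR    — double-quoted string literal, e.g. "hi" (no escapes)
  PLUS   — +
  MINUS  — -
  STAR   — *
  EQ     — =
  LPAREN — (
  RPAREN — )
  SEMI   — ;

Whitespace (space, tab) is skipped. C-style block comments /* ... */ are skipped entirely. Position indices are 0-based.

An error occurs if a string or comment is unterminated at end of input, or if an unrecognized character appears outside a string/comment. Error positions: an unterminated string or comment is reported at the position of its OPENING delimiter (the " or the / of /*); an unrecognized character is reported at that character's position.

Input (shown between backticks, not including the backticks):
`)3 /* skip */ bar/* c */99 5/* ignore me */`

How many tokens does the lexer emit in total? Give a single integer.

pos=0: emit RPAREN ')'
pos=1: emit NUM '3' (now at pos=2)
pos=3: enter COMMENT mode (saw '/*')
exit COMMENT mode (now at pos=13)
pos=14: emit ID 'bar' (now at pos=17)
pos=17: enter COMMENT mode (saw '/*')
exit COMMENT mode (now at pos=24)
pos=24: emit NUM '99' (now at pos=26)
pos=27: emit NUM '5' (now at pos=28)
pos=28: enter COMMENT mode (saw '/*')
exit COMMENT mode (now at pos=43)
DONE. 5 tokens: [RPAREN, NUM, ID, NUM, NUM]

Answer: 5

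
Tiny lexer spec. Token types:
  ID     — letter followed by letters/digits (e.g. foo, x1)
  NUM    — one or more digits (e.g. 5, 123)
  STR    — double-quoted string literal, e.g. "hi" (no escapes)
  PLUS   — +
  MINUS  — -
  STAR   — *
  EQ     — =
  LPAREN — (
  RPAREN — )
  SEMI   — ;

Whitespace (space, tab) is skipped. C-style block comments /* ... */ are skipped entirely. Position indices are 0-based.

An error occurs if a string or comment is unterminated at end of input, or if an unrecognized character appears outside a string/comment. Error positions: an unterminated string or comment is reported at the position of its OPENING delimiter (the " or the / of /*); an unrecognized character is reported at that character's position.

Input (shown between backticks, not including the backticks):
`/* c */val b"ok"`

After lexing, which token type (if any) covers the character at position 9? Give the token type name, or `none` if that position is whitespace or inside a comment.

pos=0: enter COMMENT mode (saw '/*')
exit COMMENT mode (now at pos=7)
pos=7: emit ID 'val' (now at pos=10)
pos=11: emit ID 'b' (now at pos=12)
pos=12: enter STRING mode
pos=12: emit STR "ok" (now at pos=16)
DONE. 3 tokens: [ID, ID, STR]
Position 9: char is 'l' -> ID

Answer: ID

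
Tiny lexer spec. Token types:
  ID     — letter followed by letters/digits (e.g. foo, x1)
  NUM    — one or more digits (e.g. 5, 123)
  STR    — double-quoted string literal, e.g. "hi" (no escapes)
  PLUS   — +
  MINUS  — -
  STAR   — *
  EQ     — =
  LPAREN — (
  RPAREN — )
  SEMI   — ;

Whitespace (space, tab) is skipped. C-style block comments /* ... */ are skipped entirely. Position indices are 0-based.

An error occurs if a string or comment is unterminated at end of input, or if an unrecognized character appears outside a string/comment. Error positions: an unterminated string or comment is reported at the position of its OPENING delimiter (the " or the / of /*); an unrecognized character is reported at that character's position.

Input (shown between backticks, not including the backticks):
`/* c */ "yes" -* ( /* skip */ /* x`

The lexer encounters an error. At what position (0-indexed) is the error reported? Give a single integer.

Answer: 30

Derivation:
pos=0: enter COMMENT mode (saw '/*')
exit COMMENT mode (now at pos=7)
pos=8: enter STRING mode
pos=8: emit STR "yes" (now at pos=13)
pos=14: emit MINUS '-'
pos=15: emit STAR '*'
pos=17: emit LPAREN '('
pos=19: enter COMMENT mode (saw '/*')
exit COMMENT mode (now at pos=29)
pos=30: enter COMMENT mode (saw '/*')
pos=30: ERROR — unterminated comment (reached EOF)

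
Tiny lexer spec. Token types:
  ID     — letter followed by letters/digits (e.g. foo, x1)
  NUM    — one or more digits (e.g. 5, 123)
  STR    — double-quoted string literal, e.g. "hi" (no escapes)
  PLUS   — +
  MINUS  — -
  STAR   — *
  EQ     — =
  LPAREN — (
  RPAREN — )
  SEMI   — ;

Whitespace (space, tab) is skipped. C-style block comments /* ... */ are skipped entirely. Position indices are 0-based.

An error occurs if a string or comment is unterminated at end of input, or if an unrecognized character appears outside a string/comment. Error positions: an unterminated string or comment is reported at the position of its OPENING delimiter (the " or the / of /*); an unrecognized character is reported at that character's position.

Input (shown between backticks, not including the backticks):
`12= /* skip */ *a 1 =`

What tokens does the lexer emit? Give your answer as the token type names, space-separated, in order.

pos=0: emit NUM '12' (now at pos=2)
pos=2: emit EQ '='
pos=4: enter COMMENT mode (saw '/*')
exit COMMENT mode (now at pos=14)
pos=15: emit STAR '*'
pos=16: emit ID 'a' (now at pos=17)
pos=18: emit NUM '1' (now at pos=19)
pos=20: emit EQ '='
DONE. 6 tokens: [NUM, EQ, STAR, ID, NUM, EQ]

Answer: NUM EQ STAR ID NUM EQ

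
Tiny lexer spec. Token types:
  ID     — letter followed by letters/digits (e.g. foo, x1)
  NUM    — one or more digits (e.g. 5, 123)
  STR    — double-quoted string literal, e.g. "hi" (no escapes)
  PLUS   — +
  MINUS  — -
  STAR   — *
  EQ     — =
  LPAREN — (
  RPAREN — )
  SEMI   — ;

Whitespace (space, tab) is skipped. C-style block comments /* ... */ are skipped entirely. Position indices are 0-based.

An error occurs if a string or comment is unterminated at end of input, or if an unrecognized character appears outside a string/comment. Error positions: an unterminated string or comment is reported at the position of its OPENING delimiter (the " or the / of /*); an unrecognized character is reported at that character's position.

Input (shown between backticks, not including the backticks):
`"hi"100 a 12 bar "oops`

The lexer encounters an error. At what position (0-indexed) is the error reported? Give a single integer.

pos=0: enter STRING mode
pos=0: emit STR "hi" (now at pos=4)
pos=4: emit NUM '100' (now at pos=7)
pos=8: emit ID 'a' (now at pos=9)
pos=10: emit NUM '12' (now at pos=12)
pos=13: emit ID 'bar' (now at pos=16)
pos=17: enter STRING mode
pos=17: ERROR — unterminated string

Answer: 17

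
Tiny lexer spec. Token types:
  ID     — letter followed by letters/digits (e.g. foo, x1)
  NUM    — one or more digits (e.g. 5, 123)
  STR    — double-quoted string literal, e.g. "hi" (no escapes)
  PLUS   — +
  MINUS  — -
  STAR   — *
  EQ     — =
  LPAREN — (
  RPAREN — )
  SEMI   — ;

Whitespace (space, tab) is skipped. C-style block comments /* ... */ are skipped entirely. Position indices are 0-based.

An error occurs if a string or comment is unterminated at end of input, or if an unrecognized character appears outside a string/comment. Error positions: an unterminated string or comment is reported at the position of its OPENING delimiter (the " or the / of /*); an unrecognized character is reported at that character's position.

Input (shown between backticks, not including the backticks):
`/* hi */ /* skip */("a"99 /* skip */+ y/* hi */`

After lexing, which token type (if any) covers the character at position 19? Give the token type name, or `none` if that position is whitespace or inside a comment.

pos=0: enter COMMENT mode (saw '/*')
exit COMMENT mode (now at pos=8)
pos=9: enter COMMENT mode (saw '/*')
exit COMMENT mode (now at pos=19)
pos=19: emit LPAREN '('
pos=20: enter STRING mode
pos=20: emit STR "a" (now at pos=23)
pos=23: emit NUM '99' (now at pos=25)
pos=26: enter COMMENT mode (saw '/*')
exit COMMENT mode (now at pos=36)
pos=36: emit PLUS '+'
pos=38: emit ID 'y' (now at pos=39)
pos=39: enter COMMENT mode (saw '/*')
exit COMMENT mode (now at pos=47)
DONE. 5 tokens: [LPAREN, STR, NUM, PLUS, ID]
Position 19: char is '(' -> LPAREN

Answer: LPAREN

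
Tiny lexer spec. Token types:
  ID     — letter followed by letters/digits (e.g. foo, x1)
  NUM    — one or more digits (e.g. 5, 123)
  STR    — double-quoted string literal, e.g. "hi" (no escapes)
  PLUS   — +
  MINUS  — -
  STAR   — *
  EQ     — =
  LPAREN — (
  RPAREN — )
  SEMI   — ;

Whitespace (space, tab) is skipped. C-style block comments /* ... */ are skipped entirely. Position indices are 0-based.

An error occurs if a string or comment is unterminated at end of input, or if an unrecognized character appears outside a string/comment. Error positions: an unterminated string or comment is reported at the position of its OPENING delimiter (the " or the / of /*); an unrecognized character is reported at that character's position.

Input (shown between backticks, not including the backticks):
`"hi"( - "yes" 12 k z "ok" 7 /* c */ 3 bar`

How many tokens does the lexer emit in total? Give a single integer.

Answer: 11

Derivation:
pos=0: enter STRING mode
pos=0: emit STR "hi" (now at pos=4)
pos=4: emit LPAREN '('
pos=6: emit MINUS '-'
pos=8: enter STRING mode
pos=8: emit STR "yes" (now at pos=13)
pos=14: emit NUM '12' (now at pos=16)
pos=17: emit ID 'k' (now at pos=18)
pos=19: emit ID 'z' (now at pos=20)
pos=21: enter STRING mode
pos=21: emit STR "ok" (now at pos=25)
pos=26: emit NUM '7' (now at pos=27)
pos=28: enter COMMENT mode (saw '/*')
exit COMMENT mode (now at pos=35)
pos=36: emit NUM '3' (now at pos=37)
pos=38: emit ID 'bar' (now at pos=41)
DONE. 11 tokens: [STR, LPAREN, MINUS, STR, NUM, ID, ID, STR, NUM, NUM, ID]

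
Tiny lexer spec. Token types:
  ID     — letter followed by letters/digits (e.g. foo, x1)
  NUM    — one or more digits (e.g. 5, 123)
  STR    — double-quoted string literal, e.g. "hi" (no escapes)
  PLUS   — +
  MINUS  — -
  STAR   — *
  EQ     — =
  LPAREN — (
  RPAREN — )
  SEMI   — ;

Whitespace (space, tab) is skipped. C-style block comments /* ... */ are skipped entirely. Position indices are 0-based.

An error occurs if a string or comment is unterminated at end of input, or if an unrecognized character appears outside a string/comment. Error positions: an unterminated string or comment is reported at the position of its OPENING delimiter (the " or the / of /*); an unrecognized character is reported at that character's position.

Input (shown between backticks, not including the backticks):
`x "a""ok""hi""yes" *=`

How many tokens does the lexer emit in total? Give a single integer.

Answer: 7

Derivation:
pos=0: emit ID 'x' (now at pos=1)
pos=2: enter STRING mode
pos=2: emit STR "a" (now at pos=5)
pos=5: enter STRING mode
pos=5: emit STR "ok" (now at pos=9)
pos=9: enter STRING mode
pos=9: emit STR "hi" (now at pos=13)
pos=13: enter STRING mode
pos=13: emit STR "yes" (now at pos=18)
pos=19: emit STAR '*'
pos=20: emit EQ '='
DONE. 7 tokens: [ID, STR, STR, STR, STR, STAR, EQ]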